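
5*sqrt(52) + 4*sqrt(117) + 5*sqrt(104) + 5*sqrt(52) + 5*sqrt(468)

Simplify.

5*sqrt(52) = 10*sqrt(13); 4*sqrt(117) = 12*sqrt(13); 5*sqrt(104) = 10*sqrt(26); 5*sqrt(52) = 10*sqrt(13); 5*sqrt(468) = 30*sqrt(13)

10*sqrt(26) + 62*sqrt(13)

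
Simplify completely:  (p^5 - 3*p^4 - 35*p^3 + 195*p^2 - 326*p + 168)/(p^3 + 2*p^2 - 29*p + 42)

p^2 - 5*p + 4

Factor: p^5 - 3*p^4 - 35*p^3 + 195*p^2 - 326*p + 168 = (p - 3)*(p + 7)*(p - 1)*(p - 2)*(p - 4);  p^3 + 2*p^2 - 29*p + 42 = (p - 2)*(p + 7)*(p - 3)
Cancel the common factors (p - 2), (p + 7), (p - 3).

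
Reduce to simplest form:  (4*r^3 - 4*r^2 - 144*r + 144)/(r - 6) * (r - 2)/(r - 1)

4*r^2 + 16*r - 48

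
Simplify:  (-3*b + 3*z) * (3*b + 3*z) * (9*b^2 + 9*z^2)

-81*b^4 + 81*z^4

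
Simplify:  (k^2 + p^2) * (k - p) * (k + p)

k^4 - p^4

(k+p)(k-p) = k^2 - p^2; continue pairing.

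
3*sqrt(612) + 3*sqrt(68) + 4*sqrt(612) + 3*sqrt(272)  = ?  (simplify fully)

3*sqrt(612) = 18*sqrt(17); 3*sqrt(68) = 6*sqrt(17); 4*sqrt(612) = 24*sqrt(17); 3*sqrt(272) = 12*sqrt(17)
Combine: (18 + 6 + 24 + 12)·sqrt(17) = 60*sqrt(17)

60*sqrt(17)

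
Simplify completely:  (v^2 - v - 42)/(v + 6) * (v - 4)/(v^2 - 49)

(v - 4)/(v + 7)

Factor: v^2 - v - 42 = (v + 6)*(v - 7);  v^2 - 49 = (v - 7)*(v + 7)
Cancel the common factors (v + 6), (v - 7).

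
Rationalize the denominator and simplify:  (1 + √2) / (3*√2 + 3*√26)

Multiply numerator and denominator by -3*√26 + 3*√2.
Denominator becomes -216; numerator becomes -6*√13 - 3*√26 + 3*√2 + 6.

(-2 - √2 + √26 + 2*√13)/72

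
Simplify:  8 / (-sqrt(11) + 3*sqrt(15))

(2*sqrt(11) + 6*sqrt(15))/31

Multiply numerator and denominator by sqrt(11) + 3*sqrt(15).
Denominator becomes 124; numerator becomes 8*sqrt(11) + 24*sqrt(15).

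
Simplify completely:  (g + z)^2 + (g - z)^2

Binomially expand both and collect terms in g, z.

2*g^2 + 2*z^2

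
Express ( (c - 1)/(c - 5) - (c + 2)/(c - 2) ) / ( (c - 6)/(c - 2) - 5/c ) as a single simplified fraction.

12*c/(c**3 - 16*c**2 + 65*c - 50)

Numerator: (c - 1)/(c - 5) - (c + 2)/(c - 2) = 12/(c**2 - 7*c + 10)
Denominator: (c - 6)/(c - 2) - 5/c = (c**2 - 11*c + 10)/(c**2 - 2*c)
Divide: (12/(c**2 - 7*c + 10)) · ((c**2 - 2*c)/(c**2 - 11*c + 10)) = 12*c/(c**3 - 16*c**2 + 65*c - 50)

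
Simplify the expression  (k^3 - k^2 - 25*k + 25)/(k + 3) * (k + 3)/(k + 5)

Factor: k^3 - k^2 - 25*k + 25 = (k - 1)*(k - 5)*(k + 5)
Cancel the common factors (k + 3), (k + 5).

k^2 - 6*k + 5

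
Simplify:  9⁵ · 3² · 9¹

3^14

9⁵ = 3^10; 3² = 3^2; 9¹ = 3^2
Combine exponents: 3^14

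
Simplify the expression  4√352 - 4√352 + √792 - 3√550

-9*√22

4√352 = 16*√22; 4√352 = 16*√22; √792 = 6*√22; 3√550 = 15*√22
Combine: (16 - 16 + 6 - 15)·√22 = -9*√22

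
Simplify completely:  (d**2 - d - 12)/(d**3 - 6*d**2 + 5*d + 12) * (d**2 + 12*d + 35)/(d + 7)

(d**2 + 8*d + 15)/(d**2 - 2*d - 3)

Factor: d**2 - d - 12 = (d - 4)*(d + 3);  d**3 - 6*d**2 + 5*d + 12 = (d - 4)*(d - 3)*(d + 1);  d**2 + 12*d + 35 = (d + 7)*(d + 5)
Cancel the common factors (d + 7), (d - 4).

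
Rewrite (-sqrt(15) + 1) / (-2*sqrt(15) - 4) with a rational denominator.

Multiply numerator and denominator by -4 + 2*sqrt(15).
Denominator becomes -44; numerator becomes -34 + 6*sqrt(15).

(-3*sqrt(15) + 17)/22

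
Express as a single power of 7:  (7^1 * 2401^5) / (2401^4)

7^5

7^1 = 7^1; 2401^5 = 7^20; 2401^4 = 7^16
Combine exponents: 7^5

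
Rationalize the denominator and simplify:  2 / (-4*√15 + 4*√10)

Multiply numerator and denominator by 4*√10 + 4*√15.
Denominator becomes -80; numerator becomes 8*√10 + 8*√15.

(-√15 - √10)/10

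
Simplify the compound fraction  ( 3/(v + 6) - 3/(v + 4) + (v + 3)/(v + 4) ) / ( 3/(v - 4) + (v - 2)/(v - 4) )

(v**3 + 5*v**2 - 24*v - 48)/(v**3 + 11*v**2 + 34*v + 24)

Numerator: 3/(v + 6) - 3/(v + 4) + (v + 3)/(v + 4) = (v**2 + 9*v + 12)/(v**2 + 10*v + 24)
Denominator: 3/(v - 4) + (v - 2)/(v - 4) = (v + 1)/(v - 4)
Divide: ((v**2 + 9*v + 12)/(v**2 + 10*v + 24)) · ((v - 4)/(v + 1)) = (v**3 + 5*v**2 - 24*v - 48)/(v**3 + 11*v**2 + 34*v + 24)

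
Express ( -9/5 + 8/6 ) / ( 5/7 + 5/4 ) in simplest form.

-196/825

Numerator: -9/5 + 8/6 = -7/15
Denominator: 5/7 + 5/4 = 55/28
Divide: (-7/15) · (28/55) = -196/825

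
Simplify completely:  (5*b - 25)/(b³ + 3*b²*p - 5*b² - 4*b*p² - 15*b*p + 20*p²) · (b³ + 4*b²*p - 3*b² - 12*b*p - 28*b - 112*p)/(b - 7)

(-5*b - 20)/(-b + p)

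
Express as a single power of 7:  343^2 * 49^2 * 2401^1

7^14

343^2 = 7^6; 49^2 = 7^4; 2401^1 = 7^4
Combine exponents: 7^14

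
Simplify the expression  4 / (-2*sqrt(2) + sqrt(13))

Multiply numerator and denominator by 2*sqrt(2) + sqrt(13).
Denominator becomes 5; numerator becomes 8*sqrt(2) + 4*sqrt(13).

(8*sqrt(2) + 4*sqrt(13))/5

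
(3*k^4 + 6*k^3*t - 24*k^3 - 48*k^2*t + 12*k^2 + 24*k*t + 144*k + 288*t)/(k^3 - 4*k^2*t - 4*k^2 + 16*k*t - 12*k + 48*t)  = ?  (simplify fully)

(-3*k^2 - 6*k*t + 12*k + 24*t)/(-k + 4*t)

Factor: 3*k^4 + 6*k^3*t - 24*k^3 - 48*k^2*t + 12*k^2 + 24*k*t + 144*k + 288*t = 3*(k + 2*t)*(k - 4)*(k + 2)*(k - 6);  k^3 - 4*k^2*t - 4*k^2 + 16*k*t - 12*k + 48*t = (k - 4*t)*(k - 6)*(k + 2)
Cancel the common factors (k + 2), (k - 6).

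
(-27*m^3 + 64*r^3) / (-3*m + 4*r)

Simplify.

9*m^2 + 12*m*r + 16*r^2

(4*r)^3 - (3*m)^3 = (-3*m + 4*r)(9*m^2 + 12*m*r + 16*r^2).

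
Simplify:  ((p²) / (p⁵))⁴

p^(-12)

Inside the bracket: (p^-3)
Raise to the power 4: (p^-12)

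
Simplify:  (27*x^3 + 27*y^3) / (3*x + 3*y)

Factor as (a+b)(a^2-ab+b^2) with a=(3*y), b=(3*x).

9*x^2 - 9*x*y + 9*y^2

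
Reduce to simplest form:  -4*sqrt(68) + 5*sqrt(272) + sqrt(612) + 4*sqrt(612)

42*sqrt(17)

4*sqrt(68) = 8*sqrt(17); 5*sqrt(272) = 20*sqrt(17); sqrt(612) = 6*sqrt(17); 4*sqrt(612) = 24*sqrt(17)
Combine: (-8 + 20 + 6 + 24)·sqrt(17) = 42*sqrt(17)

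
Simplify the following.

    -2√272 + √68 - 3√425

2√272 = 8*√17; √68 = 2*√17; 3√425 = 15*√17
Combine: (-8 + 2 - 15)·√17 = -21*√17

-21*√17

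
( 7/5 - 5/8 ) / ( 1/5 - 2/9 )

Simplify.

-279/8

Numerator: 7/5 - 5/8 = 31/40
Denominator: 1/5 - 2/9 = -1/45
Divide: (31/40) · (-45) = -279/8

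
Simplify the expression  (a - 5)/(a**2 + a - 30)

1/(a + 6)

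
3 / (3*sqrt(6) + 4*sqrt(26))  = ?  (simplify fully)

Multiply numerator and denominator by -4*sqrt(26) + 3*sqrt(6).
Denominator becomes -362; numerator becomes -12*sqrt(26) + 9*sqrt(6).

(-9*sqrt(6) + 12*sqrt(26))/362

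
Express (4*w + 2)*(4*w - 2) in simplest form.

Difference of squares with P = 4*w, Q = 2.

16*w**2 - 4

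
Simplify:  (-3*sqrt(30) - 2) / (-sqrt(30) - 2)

(-2*sqrt(30) + 43)/13

Multiply numerator and denominator by -2 + sqrt(30).
Denominator becomes -26; numerator becomes -86 + 4*sqrt(30).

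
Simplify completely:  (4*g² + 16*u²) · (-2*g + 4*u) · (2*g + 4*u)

Telescope via difference of squares: ((4*u)+(2*g))((4*u)-(2*g)) = -4*g² + 16*u², then repeat with the next factor.

-16*g⁴ + 256*u⁴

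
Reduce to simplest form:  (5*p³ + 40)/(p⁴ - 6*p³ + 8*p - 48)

Factor: 5*p³ + 40 = 5·(p + 2)·(p² - 2*p + 4);  p⁴ - 6*p³ + 8*p - 48 = (p + 2)·(p² - 2*p + 4)·(p - 6)
Cancel the common factors (p² - 2*p + 4), (p + 2).

5/(p - 6)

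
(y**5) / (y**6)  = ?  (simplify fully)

Quotient: (y**-1)

1/y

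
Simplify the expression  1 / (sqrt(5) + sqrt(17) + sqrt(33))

(-2*sqrt(2805) - 11*sqrt(33) + 21*sqrt(17) + 45*sqrt(5))/219

Group as (sqrt(5) + sqrt(17)) + sqrt(33); multiply by (sqrt(5) + sqrt(17)) - sqrt(33), then rationalise the remaining surd.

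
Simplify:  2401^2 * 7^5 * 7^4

7^17

2401^2 = 7^8; 7^5 = 7^5; 7^4 = 7^4
Combine exponents: 7^17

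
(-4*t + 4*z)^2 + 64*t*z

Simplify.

Expand the square and combine the 64*t*z term.

16*(t + z)^2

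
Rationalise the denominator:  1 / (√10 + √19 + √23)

(-√4370 + 3*√23 + 7*√19 + 16*√10)/362

Group as (√10 + √19) + √23; multiply by (√10 + √19) - √23, then rationalise the remaining surd.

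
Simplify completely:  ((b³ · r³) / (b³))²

Inside the bracket: r³
Raise to the power 2: r⁶

r⁶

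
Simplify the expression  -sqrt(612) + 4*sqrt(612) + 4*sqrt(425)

sqrt(612) = 6*sqrt(17); 4*sqrt(612) = 24*sqrt(17); 4*sqrt(425) = 20*sqrt(17)
Combine: (-6 + 24 + 20)·sqrt(17) = 38*sqrt(17)

38*sqrt(17)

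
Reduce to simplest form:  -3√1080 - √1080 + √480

3√1080 = 18*√30; √1080 = 6*√30; √480 = 4*√30
Combine: (-18 - 6 + 4)·√30 = -20*√30

-20*√30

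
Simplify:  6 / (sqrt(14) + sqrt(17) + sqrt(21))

Group as (sqrt(14) + sqrt(17)) + sqrt(21); multiply by (sqrt(14) + sqrt(17)) - sqrt(21), then rationalise the remaining surd.

(-7*sqrt(102) + 5*sqrt(21) + 9*sqrt(17) + 12*sqrt(14))/71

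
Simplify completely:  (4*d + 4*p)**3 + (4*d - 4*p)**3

128*d*(d**2 + 3*p**2)

Only the even-power cross terms survive.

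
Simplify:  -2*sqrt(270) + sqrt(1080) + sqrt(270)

2*sqrt(270) = 6*sqrt(30); sqrt(1080) = 6*sqrt(30); sqrt(270) = 3*sqrt(30)
Combine: (-6 + 6 + 3)·sqrt(30) = 3*sqrt(30)

3*sqrt(30)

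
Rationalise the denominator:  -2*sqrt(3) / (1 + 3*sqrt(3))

(-9 + sqrt(3))/13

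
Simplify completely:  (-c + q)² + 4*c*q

Expanding gives c² + 2*c*q + q², a perfect square.

(c + q)²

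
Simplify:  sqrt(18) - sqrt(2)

sqrt(18) = 3*sqrt(2); sqrt(2) = sqrt(2)
Combine: (3 - 1)·sqrt(2) = 2*sqrt(2)

2*sqrt(2)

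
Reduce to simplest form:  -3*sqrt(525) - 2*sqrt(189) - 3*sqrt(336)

-33*sqrt(21)

3*sqrt(525) = 15*sqrt(21); 2*sqrt(189) = 6*sqrt(21); 3*sqrt(336) = 12*sqrt(21)
Combine: (-15 - 6 - 12)·sqrt(21) = -33*sqrt(21)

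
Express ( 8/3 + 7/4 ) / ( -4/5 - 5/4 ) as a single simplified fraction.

Numerator: 8/3 + 7/4 = 53/12
Denominator: -4/5 - 5/4 = -41/20
Divide: (53/12) · (-20/41) = -265/123

-265/123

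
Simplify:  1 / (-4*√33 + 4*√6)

(-√33 - √6)/108

Multiply numerator and denominator by 4*√6 + 4*√33.
Denominator becomes -432; numerator becomes 4*√6 + 4*√33.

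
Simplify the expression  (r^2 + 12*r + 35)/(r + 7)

Factor: r^2 + 12*r + 35 = (r + 7)*(r + 5)
Cancel the common factor (r + 7).

r + 5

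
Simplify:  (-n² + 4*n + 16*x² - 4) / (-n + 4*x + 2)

Difference of squares: factor out (-n + 4*x + 2).

n + 4*x - 2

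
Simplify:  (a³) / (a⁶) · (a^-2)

a^(-5)

Quotient: (a^-3)
Multiply by (a^-2): add exponents.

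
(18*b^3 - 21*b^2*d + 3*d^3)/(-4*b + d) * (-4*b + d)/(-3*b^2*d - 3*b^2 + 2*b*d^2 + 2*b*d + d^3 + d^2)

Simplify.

Factor: 18*b^3 - 21*b^2*d + 3*d^3 = 3*(-2*b + d)*(-b + d)*(3*b + d);  -3*b^2*d - 3*b^2 + 2*b*d^2 + 2*b*d + d^3 + d^2 = (d + 1)*(3*b + d)*(-b + d)
Cancel the common factors (-4*b + d), (3*b + d), (-b + d).

(-6*b + 3*d)/(d + 1)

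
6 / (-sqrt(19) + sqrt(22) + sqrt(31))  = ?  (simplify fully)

Group as (sqrt(22) + sqrt(31)) - sqrt(19); multiply by (sqrt(22) + sqrt(31)) + sqrt(19), then rationalise the remaining surd.

(-17*sqrt(19) + 5*sqrt(31) + 14*sqrt(22) + sqrt(12958))/131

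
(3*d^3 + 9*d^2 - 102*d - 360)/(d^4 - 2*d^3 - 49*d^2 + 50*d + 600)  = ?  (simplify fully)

3/(d - 5)

Factor: 3*d^3 + 9*d^2 - 102*d - 360 = 3*(d - 6)*(d + 5)*(d + 4);  d^4 - 2*d^3 - 49*d^2 + 50*d + 600 = (d + 5)*(d - 5)*(d + 4)*(d - 6)
Cancel the common factors (d - 6), (d + 5), (d + 4).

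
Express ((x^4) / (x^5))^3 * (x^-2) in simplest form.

x^(-5)

Inside the bracket: (x^-1)
Raise to the power 3: (x^-3)
Multiply by (x^-2): add exponents.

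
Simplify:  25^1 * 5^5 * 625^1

25^1 = 5^2; 5^5 = 5^5; 625^1 = 5^4
Combine exponents: 5^11

5^11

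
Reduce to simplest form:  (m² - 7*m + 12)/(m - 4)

Factor: m² - 7*m + 12 = (m - 3)·(m - 4)
Cancel the common factor (m - 4).

m - 3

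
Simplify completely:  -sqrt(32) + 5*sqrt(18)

11*sqrt(2)

sqrt(32) = 4*sqrt(2); 5*sqrt(18) = 15*sqrt(2)
Combine: (-4 + 15)·sqrt(2) = 11*sqrt(2)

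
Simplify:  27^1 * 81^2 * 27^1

27^1 = 3^3; 81^2 = 3^8; 27^1 = 3^3
Combine exponents: 3^14

3^14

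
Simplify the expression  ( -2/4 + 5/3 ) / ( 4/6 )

Numerator: -2/4 + 5/3 = 7/6
Denominator: 4/6 = 2/3
Divide: (7/6) · (3/2) = 7/4

7/4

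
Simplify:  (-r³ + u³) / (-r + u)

u^3 - r^3 = (-r + u)(r² + r*u + u²).

r² + r*u + u²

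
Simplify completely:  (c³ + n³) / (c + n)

c² - c*n + n²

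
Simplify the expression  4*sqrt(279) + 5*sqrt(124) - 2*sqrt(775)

4*sqrt(279) = 12*sqrt(31); 5*sqrt(124) = 10*sqrt(31); 2*sqrt(775) = 10*sqrt(31)
Combine: (12 + 10 - 10)·sqrt(31) = 12*sqrt(31)

12*sqrt(31)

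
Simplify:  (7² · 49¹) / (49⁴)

7^(-4)

7² = 7^2; 49¹ = 7^2; 49⁴ = 7^8
Combine exponents: 7^(-4)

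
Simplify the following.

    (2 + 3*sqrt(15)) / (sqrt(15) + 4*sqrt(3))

(-45 - 2*sqrt(15) + 8*sqrt(3) + 36*sqrt(5))/33

Multiply numerator and denominator by -4*sqrt(3) + sqrt(15).
Denominator becomes -33; numerator becomes -36*sqrt(5) - 8*sqrt(3) + 2*sqrt(15) + 45.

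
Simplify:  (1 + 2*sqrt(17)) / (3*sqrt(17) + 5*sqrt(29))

(-102 - 3*sqrt(17) + 5*sqrt(29) + 10*sqrt(493))/572

Multiply numerator and denominator by -5*sqrt(29) + 3*sqrt(17).
Denominator becomes -572; numerator becomes -10*sqrt(493) - 5*sqrt(29) + 3*sqrt(17) + 102.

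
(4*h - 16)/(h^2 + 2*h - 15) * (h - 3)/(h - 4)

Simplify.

4/(h + 5)

Factor: 4*h - 16 = 4*(h - 4);  h^2 + 2*h - 15 = (h - 3)*(h + 5)
Cancel the common factors (h - 3), (h - 4).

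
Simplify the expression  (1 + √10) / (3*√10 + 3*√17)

(-10 - √10 + √17 + √170)/21

Multiply numerator and denominator by -3*√17 + 3*√10.
Denominator becomes -63; numerator becomes -3*√170 - 3*√17 + 3*√10 + 30.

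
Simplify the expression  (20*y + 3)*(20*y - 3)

400*y^2 - 9

(20*y)^2 - (3)^2 = 400*y^2 - 9.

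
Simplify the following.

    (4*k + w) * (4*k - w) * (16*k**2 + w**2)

256*k**4 - w**4

((4*k)+w)((4*k)-w) = 16*k**2 - w**2; continue pairing.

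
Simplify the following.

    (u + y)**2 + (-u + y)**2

2*u**2 + 2*y**2

Write as f(y,u) + f(y,-u) and expand.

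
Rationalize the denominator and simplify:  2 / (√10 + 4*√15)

Multiply numerator and denominator by -4*√15 + √10.
Denominator becomes -230; numerator becomes -8*√15 + 2*√10.

(-√10 + 4*√15)/115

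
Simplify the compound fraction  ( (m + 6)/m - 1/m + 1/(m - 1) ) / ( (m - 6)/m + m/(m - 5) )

Numerator: (m + 6)/m - 1/m + 1/(m - 1) = (m² + 5*m - 5)/(m² - m)
Denominator: (m - 6)/m + m/(m - 5) = (2*m² - 11*m + 30)/(m² - 5*m)
Divide: ((m² + 5*m - 5)/(m² - m)) · ((m² - 5*m)/(2*m² - 11*m + 30)) = (m³ - 30*m + 25)/(2*m³ - 13*m² + 41*m - 30)

(m³ - 30*m + 25)/(2*m³ - 13*m² + 41*m - 30)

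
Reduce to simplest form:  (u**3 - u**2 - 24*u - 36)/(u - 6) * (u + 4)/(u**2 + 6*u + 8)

u + 3

Factor: u**3 - u**2 - 24*u - 36 = (u + 2)*(u + 3)*(u - 6);  u**2 + 6*u + 8 = (u + 4)*(u + 2)
Cancel the common factors (u - 6), (u + 2), (u + 4).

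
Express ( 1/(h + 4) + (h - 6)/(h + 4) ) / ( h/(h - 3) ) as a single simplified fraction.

Numerator: 1/(h + 4) + (h - 6)/(h + 4) = (h - 5)/(h + 4)
Denominator: h/(h - 3) = h/(h - 3)
Divide: ((h - 5)/(h + 4)) · ((h - 3)/h) = (h^2 - 8*h + 15)/(h^2 + 4*h)

(h^2 - 8*h + 15)/(h^2 + 4*h)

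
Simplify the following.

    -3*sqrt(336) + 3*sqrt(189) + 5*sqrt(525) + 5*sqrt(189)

37*sqrt(21)

3*sqrt(336) = 12*sqrt(21); 3*sqrt(189) = 9*sqrt(21); 5*sqrt(525) = 25*sqrt(21); 5*sqrt(189) = 15*sqrt(21)
Combine: (-12 + 9 + 25 + 15)·sqrt(21) = 37*sqrt(21)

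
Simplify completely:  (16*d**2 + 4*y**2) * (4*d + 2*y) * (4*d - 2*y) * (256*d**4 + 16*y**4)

65536*d**8 - 256*y**8

Pair the conjugate factors: ((4*d)+(2*y))((4*d)-(2*y)) = 16*d**2 - 4*y**2, then repeat with the next factor.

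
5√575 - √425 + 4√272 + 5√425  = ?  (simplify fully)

25*√23 + 36*√17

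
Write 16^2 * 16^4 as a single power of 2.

16^2 = 2^8; 16^4 = 2^16
Combine exponents: 2^24

2^24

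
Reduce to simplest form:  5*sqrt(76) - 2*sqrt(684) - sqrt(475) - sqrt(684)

5*sqrt(76) = 10*sqrt(19); 2*sqrt(684) = 12*sqrt(19); sqrt(475) = 5*sqrt(19); sqrt(684) = 6*sqrt(19)
Combine: (10 - 12 - 5 - 6)·sqrt(19) = -13*sqrt(19)

-13*sqrt(19)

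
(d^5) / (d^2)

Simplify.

Quotient: d^3

d^3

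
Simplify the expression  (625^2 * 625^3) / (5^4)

5^16

625^2 = 5^8; 625^3 = 5^12; 5^4 = 5^4
Combine exponents: 5^16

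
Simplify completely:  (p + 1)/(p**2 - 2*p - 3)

1/(p - 3)

Factor: p**2 - 2*p - 3 = (p + 1)*(p - 3)
Cancel the common factor (p + 1).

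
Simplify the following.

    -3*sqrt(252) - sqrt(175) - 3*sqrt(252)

-41*sqrt(7)

3*sqrt(252) = 18*sqrt(7); sqrt(175) = 5*sqrt(7); 3*sqrt(252) = 18*sqrt(7)
Combine: (-18 - 5 - 18)·sqrt(7) = -41*sqrt(7)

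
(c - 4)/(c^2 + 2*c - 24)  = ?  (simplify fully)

1/(c + 6)

Factor: c^2 + 2*c - 24 = (c + 6)*(c - 4)
Cancel the common factor (c - 4).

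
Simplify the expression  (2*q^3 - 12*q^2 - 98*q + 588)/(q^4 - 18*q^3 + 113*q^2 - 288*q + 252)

Factor: 2*q^3 - 12*q^2 - 98*q + 588 = 2*(q - 7)*(q + 7)*(q - 6);  q^4 - 18*q^3 + 113*q^2 - 288*q + 252 = (q - 2)*(q - 3)*(q - 7)*(q - 6)
Cancel the common factors (q - 7), (q - 6).

(2*q + 14)/(q^2 - 5*q + 6)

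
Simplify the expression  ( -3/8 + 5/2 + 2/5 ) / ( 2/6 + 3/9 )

303/80

Numerator: -3/8 + 5/2 + 2/5 = 101/40
Denominator: 2/6 + 3/9 = 2/3
Divide: (101/40) · (3/2) = 303/80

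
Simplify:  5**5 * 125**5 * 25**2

5**5 = 5**5; 125**5 = 5**15; 25**2 = 5**4
Combine exponents: 5**24

5**24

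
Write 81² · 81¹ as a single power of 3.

3^12

81² = 3^8; 81¹ = 3^4
Combine exponents: 3^12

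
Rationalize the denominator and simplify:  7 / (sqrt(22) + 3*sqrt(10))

(-7*sqrt(22) + 21*sqrt(10))/68

Multiply numerator and denominator by -3*sqrt(10) + sqrt(22).
Denominator becomes -68; numerator becomes -21*sqrt(10) + 7*sqrt(22).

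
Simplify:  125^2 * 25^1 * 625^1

125^2 = 5^6; 25^1 = 5^2; 625^1 = 5^4
Combine exponents: 5^12

5^12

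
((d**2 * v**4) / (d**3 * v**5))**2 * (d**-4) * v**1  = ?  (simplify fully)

1/(d**6*v)

Inside the bracket: (d**-1) * (v**-1)
Raise to the power 2: (d**-2) * (v**-2)
Multiply by (d**-4) * v**1: add exponents.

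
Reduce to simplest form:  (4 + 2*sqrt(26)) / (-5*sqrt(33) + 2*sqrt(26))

(-10*sqrt(858) - 20*sqrt(33) - 104 - 8*sqrt(26))/721

Multiply numerator and denominator by 2*sqrt(26) + 5*sqrt(33).
Denominator becomes -721; numerator becomes 8*sqrt(26) + 104 + 20*sqrt(33) + 10*sqrt(858).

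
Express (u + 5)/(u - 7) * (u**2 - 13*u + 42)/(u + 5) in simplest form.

Factor: u**2 - 13*u + 42 = (u - 7)*(u - 6)
Cancel the common factors (u + 5), (u - 7).

u - 6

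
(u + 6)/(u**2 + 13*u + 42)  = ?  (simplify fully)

1/(u + 7)

Factor: u**2 + 13*u + 42 = (u + 7)*(u + 6)
Cancel the common factor (u + 6).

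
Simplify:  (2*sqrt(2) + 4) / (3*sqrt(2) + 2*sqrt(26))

(-6*sqrt(2) - 6 + 4*sqrt(13) + 4*sqrt(26))/43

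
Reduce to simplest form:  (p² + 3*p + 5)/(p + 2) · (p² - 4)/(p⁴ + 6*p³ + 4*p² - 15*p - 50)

1/(p + 5)

Factor: p² - 4 = (p + 2)·(p - 2);  p⁴ + 6*p³ + 4*p² - 15*p - 50 = (p + 5)·(p² + 3*p + 5)·(p - 2)
Cancel the common factors (p² + 3*p + 5), (p - 2), (p + 2).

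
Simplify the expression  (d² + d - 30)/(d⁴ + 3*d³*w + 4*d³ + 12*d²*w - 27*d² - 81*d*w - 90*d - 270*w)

1/(d² + 3*d*w + 3*d + 9*w)

Factor: d² + d - 30 = (d + 6)·(d - 5);  d⁴ + 3*d³*w + 4*d³ + 12*d²*w - 27*d² - 81*d*w - 90*d - 270*w = (d + 3*w)·(d + 3)·(d - 5)·(d + 6)
Cancel the common factors (d + 6), (d - 5).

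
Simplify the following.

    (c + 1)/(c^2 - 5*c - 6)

1/(c - 6)

Factor: c^2 - 5*c - 6 = (c + 1)*(c - 6)
Cancel the common factor (c + 1).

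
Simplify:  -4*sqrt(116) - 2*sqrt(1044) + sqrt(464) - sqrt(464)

-20*sqrt(29)

4*sqrt(116) = 8*sqrt(29); 2*sqrt(1044) = 12*sqrt(29); sqrt(464) = 4*sqrt(29); sqrt(464) = 4*sqrt(29)
Combine: (-8 - 12 + 4 - 4)·sqrt(29) = -20*sqrt(29)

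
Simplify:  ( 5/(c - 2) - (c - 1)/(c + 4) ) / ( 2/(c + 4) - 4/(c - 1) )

(c³ - 9*c² - 10*c + 18)/(2*c² + 14*c - 36)

Numerator: 5/(c - 2) - (c - 1)/(c + 4) = (-c² + 8*c + 18)/(c² + 2*c - 8)
Denominator: 2/(c + 4) - 4/(c - 1) = (-2*c - 18)/(c² + 3*c - 4)
Divide: ((-c² + 8*c + 18)/(c² + 2*c - 8)) · ((c² + 3*c - 4)/(-2*c - 18)) = (c³ - 9*c² - 10*c + 18)/(2*c² + 14*c - 36)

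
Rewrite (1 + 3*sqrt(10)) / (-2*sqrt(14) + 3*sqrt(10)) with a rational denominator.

Multiply numerator and denominator by 2*sqrt(14) + 3*sqrt(10).
Denominator becomes 34; numerator becomes 2*sqrt(14) + 3*sqrt(10) + 12*sqrt(35) + 90.

(2*sqrt(14) + 3*sqrt(10) + 12*sqrt(35) + 90)/34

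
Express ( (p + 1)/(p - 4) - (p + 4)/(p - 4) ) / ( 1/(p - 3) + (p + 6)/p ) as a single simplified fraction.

(-3*p**2 + 9*p)/(p**3 - 34*p + 72)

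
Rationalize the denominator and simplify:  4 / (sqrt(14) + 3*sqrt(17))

(-4*sqrt(14) + 12*sqrt(17))/139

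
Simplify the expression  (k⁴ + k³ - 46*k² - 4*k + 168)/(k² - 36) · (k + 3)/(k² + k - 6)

(k² + 9*k + 14)/(k + 6)

Factor: k⁴ + k³ - 46*k² - 4*k + 168 = (k - 6)·(k - 2)·(k + 2)·(k + 7);  k² - 36 = (k + 6)·(k - 6);  k² + k - 6 = (k + 3)·(k - 2)
Cancel the common factors (k - 6), (k + 3), (k - 2).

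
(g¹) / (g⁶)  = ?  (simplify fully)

g^(-5)

Quotient: (g^-5)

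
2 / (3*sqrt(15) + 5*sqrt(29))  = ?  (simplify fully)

(-3*sqrt(15) + 5*sqrt(29))/295

Multiply numerator and denominator by -5*sqrt(29) + 3*sqrt(15).
Denominator becomes -590; numerator becomes -10*sqrt(29) + 6*sqrt(15).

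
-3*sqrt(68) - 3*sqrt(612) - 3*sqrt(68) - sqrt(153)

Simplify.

3*sqrt(68) = 6*sqrt(17); 3*sqrt(612) = 18*sqrt(17); 3*sqrt(68) = 6*sqrt(17); sqrt(153) = 3*sqrt(17)
Combine: (-6 - 18 - 6 - 3)·sqrt(17) = -33*sqrt(17)

-33*sqrt(17)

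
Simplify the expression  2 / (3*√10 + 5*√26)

(-3*√10 + 5*√26)/280

Multiply numerator and denominator by -5*√26 + 3*√10.
Denominator becomes -560; numerator becomes -10*√26 + 6*√10.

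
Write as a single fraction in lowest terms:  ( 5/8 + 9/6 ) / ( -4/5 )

Numerator: 5/8 + 9/6 = 17/8
Denominator: -4/5 = -4/5
Divide: (17/8) · (-5/4) = -85/32

-85/32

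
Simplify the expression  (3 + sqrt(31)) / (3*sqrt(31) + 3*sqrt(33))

Multiply numerator and denominator by -3*sqrt(33) + 3*sqrt(31).
Denominator becomes -18; numerator becomes -3*sqrt(1023) - 9*sqrt(33) + 9*sqrt(31) + 93.

(-31 - 3*sqrt(31) + 3*sqrt(33) + sqrt(1023))/6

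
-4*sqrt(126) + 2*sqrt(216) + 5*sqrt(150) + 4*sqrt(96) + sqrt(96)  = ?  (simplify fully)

4*sqrt(126) = 12*sqrt(14); 2*sqrt(216) = 12*sqrt(6); 5*sqrt(150) = 25*sqrt(6); 4*sqrt(96) = 16*sqrt(6); sqrt(96) = 4*sqrt(6)

-12*sqrt(14) + 57*sqrt(6)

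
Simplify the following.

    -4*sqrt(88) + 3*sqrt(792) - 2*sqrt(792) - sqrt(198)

-5*sqrt(22)

4*sqrt(88) = 8*sqrt(22); 3*sqrt(792) = 18*sqrt(22); 2*sqrt(792) = 12*sqrt(22); sqrt(198) = 3*sqrt(22)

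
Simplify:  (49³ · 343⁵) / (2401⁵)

49³ = 7^6; 343⁵ = 7^15; 2401⁵ = 7^20
Combine exponents: 7^1

7^1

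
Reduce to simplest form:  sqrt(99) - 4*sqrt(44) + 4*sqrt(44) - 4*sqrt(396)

-21*sqrt(11)

sqrt(99) = 3*sqrt(11); 4*sqrt(44) = 8*sqrt(11); 4*sqrt(44) = 8*sqrt(11); 4*sqrt(396) = 24*sqrt(11)
Combine: (3 - 8 + 8 - 24)·sqrt(11) = -21*sqrt(11)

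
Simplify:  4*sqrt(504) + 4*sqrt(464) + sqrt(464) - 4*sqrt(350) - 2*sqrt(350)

-6*sqrt(14) + 20*sqrt(29)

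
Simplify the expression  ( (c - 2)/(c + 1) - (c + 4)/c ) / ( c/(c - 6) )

(-7*c^2 + 38*c + 24)/(c^3 + c^2)

Numerator: (c - 2)/(c + 1) - (c + 4)/c = (-7*c - 4)/(c^2 + c)
Denominator: c/(c - 6) = c/(c - 6)
Divide: ((-7*c - 4)/(c^2 + c)) · ((c - 6)/c) = (-7*c^2 + 38*c + 24)/(c^3 + c^2)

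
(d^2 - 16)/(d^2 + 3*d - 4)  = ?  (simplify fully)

(d - 4)/(d - 1)

Factor: d^2 - 16 = (d + 4)*(d - 4);  d^2 + 3*d - 4 = (d - 1)*(d + 4)
Cancel the common factor (d + 4).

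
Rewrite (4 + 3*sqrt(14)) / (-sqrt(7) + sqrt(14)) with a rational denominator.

(4*sqrt(7) + 4*sqrt(14) + 21*sqrt(2) + 42)/7

Multiply numerator and denominator by sqrt(7) + sqrt(14).
Denominator becomes 7; numerator becomes 4*sqrt(7) + 4*sqrt(14) + 21*sqrt(2) + 42.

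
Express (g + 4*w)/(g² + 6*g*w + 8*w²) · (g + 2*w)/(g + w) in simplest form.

Factor: g² + 6*g*w + 8*w² = (g + 4*w)·(g + 2*w)
Cancel the common factors (g + 4*w), (g + 2*w).

1/(g + w)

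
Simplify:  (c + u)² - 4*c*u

Expand the square and combine the 4*c*u term.

(c - u)²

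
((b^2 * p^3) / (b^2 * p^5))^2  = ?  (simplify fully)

Inside the bracket: (p^-2)
Raise to the power 2: (p^-4)

p^(-4)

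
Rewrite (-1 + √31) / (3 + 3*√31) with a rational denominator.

(-√31 + 16)/45

Multiply numerator and denominator by -3*√31 + 3.
Denominator becomes -270; numerator becomes -96 + 6*√31.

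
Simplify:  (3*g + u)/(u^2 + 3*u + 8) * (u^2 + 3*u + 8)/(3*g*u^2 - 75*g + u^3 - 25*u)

1/(u^2 - 25)

Factor: 3*g*u^2 - 75*g + u^3 - 25*u = (u + 5)*(u - 5)*(3*g + u)
Cancel the common factors (u^2 + 3*u + 8), (3*g + u).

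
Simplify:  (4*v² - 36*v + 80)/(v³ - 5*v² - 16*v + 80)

Factor: 4*v² - 36*v + 80 = 4·(v - 4)·(v - 5);  v³ - 5*v² - 16*v + 80 = (v - 5)·(v + 4)·(v - 4)
Cancel the common factors (v - 5), (v - 4).

4/(v + 4)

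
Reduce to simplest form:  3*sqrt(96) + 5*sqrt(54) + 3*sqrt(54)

3*sqrt(96) = 12*sqrt(6); 5*sqrt(54) = 15*sqrt(6); 3*sqrt(54) = 9*sqrt(6)
Combine: (12 + 15 + 9)·sqrt(6) = 36*sqrt(6)

36*sqrt(6)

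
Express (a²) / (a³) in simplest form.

Quotient: (a^-1)

1/a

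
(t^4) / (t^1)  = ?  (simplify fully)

t^3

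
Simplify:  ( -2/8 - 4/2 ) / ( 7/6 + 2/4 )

-27/20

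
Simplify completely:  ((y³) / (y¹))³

y⁶

Inside the bracket: y²
Raise to the power 3: y⁶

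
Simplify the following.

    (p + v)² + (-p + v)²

2*p² + 2*v²

Binomially expand both and collect terms in v, p.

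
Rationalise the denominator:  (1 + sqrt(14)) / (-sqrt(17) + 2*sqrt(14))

Multiply numerator and denominator by sqrt(17) + 2*sqrt(14).
Denominator becomes 39; numerator becomes sqrt(17) + 2*sqrt(14) + sqrt(238) + 28.

(sqrt(17) + 2*sqrt(14) + sqrt(238) + 28)/39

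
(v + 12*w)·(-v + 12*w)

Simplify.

-v² + 144*w²

(12*w)^2 - (v)^2 = -v² + 144*w².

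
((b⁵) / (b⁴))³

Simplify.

Inside the bracket: b¹
Raise to the power 3: b³

b³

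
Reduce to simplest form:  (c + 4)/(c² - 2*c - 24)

1/(c - 6)

Factor: c² - 2*c - 24 = (c + 4)·(c - 6)
Cancel the common factor (c + 4).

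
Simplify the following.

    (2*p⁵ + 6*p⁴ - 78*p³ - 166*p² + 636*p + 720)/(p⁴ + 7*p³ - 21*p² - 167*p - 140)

Factor: 2*p⁵ + 6*p⁴ - 78*p³ - 166*p² + 636*p + 720 = 2·(p + 4)·(p - 5)·(p - 3)·(p + 6)·(p + 1);  p⁴ + 7*p³ - 21*p² - 167*p - 140 = (p - 5)·(p + 1)·(p + 7)·(p + 4)
Cancel the common factors (p - 5), (p + 1), (p + 4).

(2*p² + 6*p - 36)/(p + 7)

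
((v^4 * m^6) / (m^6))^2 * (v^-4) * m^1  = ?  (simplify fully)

m*v^4

Inside the bracket: v^4
Raise to the power 2: v^8
Multiply by (v^-4) * m^1: add exponents.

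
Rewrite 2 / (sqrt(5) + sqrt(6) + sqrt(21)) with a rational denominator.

Group as (sqrt(5) + sqrt(6)) + sqrt(21); multiply by (sqrt(5) + sqrt(6)) - sqrt(21), then rationalise the remaining surd.

(-3*sqrt(70) - 5*sqrt(21) + 10*sqrt(6) + 11*sqrt(5))/5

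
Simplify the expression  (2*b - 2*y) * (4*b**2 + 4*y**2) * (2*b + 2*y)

((2*b)+(2*y))((2*b)-(2*y)) = 4*b**2 - 4*y**2; continue pairing.

16*b**4 - 16*y**4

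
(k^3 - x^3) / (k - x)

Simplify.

k^2 + k*x + x^2

k^3 - x^3 = (k - x)(k^2 + k*x + x^2).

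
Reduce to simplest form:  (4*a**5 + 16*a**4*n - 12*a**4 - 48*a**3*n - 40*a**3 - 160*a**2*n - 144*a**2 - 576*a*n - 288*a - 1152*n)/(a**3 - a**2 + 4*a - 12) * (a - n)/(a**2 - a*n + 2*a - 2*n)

(4*a**2 + 16*a*n - 24*a - 96*n)/(a - 2)

Factor: 4*a**5 + 16*a**4*n - 12*a**4 - 48*a**3*n - 40*a**3 - 160*a**2*n - 144*a**2 - 576*a*n - 288*a - 1152*n = 4*(a**2 + a + 6)*(a + 2)*(a + 4*n)*(a - 6);  a**3 - a**2 + 4*a - 12 = (a - 2)*(a**2 + a + 6);  a**2 - a*n + 2*a - 2*n = (a + 2)*(a - n)
Cancel the common factors (a**2 + a + 6), (a + 2), (a - n).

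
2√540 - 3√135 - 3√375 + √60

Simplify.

-10*√15

2√540 = 12*√15; 3√135 = 9*√15; 3√375 = 15*√15; √60 = 2*√15
Combine: (12 - 9 - 15 + 2)·√15 = -10*√15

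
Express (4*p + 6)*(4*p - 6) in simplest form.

16*p^2 - 36

Difference of squares with P = 4*p, Q = 6.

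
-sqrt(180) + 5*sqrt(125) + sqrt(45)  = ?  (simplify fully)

22*sqrt(5)

sqrt(180) = 6*sqrt(5); 5*sqrt(125) = 25*sqrt(5); sqrt(45) = 3*sqrt(5)
Combine: (-6 + 25 + 3)·sqrt(5) = 22*sqrt(5)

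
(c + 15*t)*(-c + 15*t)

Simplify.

Product of conjugates: (P+Q)(P-Q) = P^2 - Q^2.

-c^2 + 225*t^2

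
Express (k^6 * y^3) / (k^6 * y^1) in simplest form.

y^2

Quotient: y^2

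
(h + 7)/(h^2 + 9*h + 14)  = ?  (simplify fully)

Factor: h^2 + 9*h + 14 = (h + 7)*(h + 2)
Cancel the common factor (h + 7).

1/(h + 2)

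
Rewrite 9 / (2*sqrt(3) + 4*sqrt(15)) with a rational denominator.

(-3*sqrt(3) + 6*sqrt(15))/38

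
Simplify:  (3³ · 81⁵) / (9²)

3³ = 3^3; 81⁵ = 3^20; 9² = 3^4
Combine exponents: 3^19

3^19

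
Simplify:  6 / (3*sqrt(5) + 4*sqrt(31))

(-18*sqrt(5) + 24*sqrt(31))/451

Multiply numerator and denominator by -3*sqrt(5) + 4*sqrt(31).
Denominator becomes 451; numerator becomes -18*sqrt(5) + 24*sqrt(31).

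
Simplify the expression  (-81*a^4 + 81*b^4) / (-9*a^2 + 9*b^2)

9*a^2 + 9*b^2

Difference of fourth powers: factor out (-9*a^2 + 9*b^2).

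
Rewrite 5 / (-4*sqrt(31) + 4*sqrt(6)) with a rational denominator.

Multiply numerator and denominator by 4*sqrt(6) + 4*sqrt(31).
Denominator becomes -400; numerator becomes 20*sqrt(6) + 20*sqrt(31).

(-sqrt(31) - sqrt(6))/20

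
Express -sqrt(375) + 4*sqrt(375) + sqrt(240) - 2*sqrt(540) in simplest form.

sqrt(375) = 5*sqrt(15); 4*sqrt(375) = 20*sqrt(15); sqrt(240) = 4*sqrt(15); 2*sqrt(540) = 12*sqrt(15)
Combine: (-5 + 20 + 4 - 12)·sqrt(15) = 7*sqrt(15)

7*sqrt(15)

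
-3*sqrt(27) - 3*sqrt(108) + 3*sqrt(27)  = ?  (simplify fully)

-18*sqrt(3)

3*sqrt(27) = 9*sqrt(3); 3*sqrt(108) = 18*sqrt(3); 3*sqrt(27) = 9*sqrt(3)
Combine: (-9 - 18 + 9)·sqrt(3) = -18*sqrt(3)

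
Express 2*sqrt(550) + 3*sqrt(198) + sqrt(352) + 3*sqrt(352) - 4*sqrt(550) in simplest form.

2*sqrt(550) = 10*sqrt(22); 3*sqrt(198) = 9*sqrt(22); sqrt(352) = 4*sqrt(22); 3*sqrt(352) = 12*sqrt(22); 4*sqrt(550) = 20*sqrt(22)
Combine: (10 + 9 + 4 + 12 - 20)·sqrt(22) = 15*sqrt(22)

15*sqrt(22)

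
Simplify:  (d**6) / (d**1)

Quotient: d**5

d**5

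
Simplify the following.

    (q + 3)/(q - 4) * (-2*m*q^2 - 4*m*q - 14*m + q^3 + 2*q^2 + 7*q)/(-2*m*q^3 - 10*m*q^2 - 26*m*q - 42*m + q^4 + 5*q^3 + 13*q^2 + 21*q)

1/(q - 4)

Factor: -2*m*q^2 - 4*m*q - 14*m + q^3 + 2*q^2 + 7*q = (-2*m + q)*(q^2 + 2*q + 7);  -2*m*q^3 - 10*m*q^2 - 26*m*q - 42*m + q^4 + 5*q^3 + 13*q^2 + 21*q = (q + 3)*(-2*m + q)*(q^2 + 2*q + 7)
Cancel the common factors (q^2 + 2*q + 7), (-2*m + q), (q + 3).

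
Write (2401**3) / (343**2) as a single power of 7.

7**6

2401**3 = 7**12; 343**2 = 7**6
Combine exponents: 7**6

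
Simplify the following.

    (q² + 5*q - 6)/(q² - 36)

Factor: q² + 5*q - 6 = (q - 1)·(q + 6);  q² - 36 = (q + 6)·(q - 6)
Cancel the common factor (q + 6).

(q - 1)/(q - 6)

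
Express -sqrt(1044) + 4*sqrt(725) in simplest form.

14*sqrt(29)

sqrt(1044) = 6*sqrt(29); 4*sqrt(725) = 20*sqrt(29)
Combine: (-6 + 20)·sqrt(29) = 14*sqrt(29)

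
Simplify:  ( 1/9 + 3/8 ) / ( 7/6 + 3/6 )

7/24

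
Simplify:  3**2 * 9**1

3**4

3**2 = 3**2; 9**1 = 3**2
Combine exponents: 3**4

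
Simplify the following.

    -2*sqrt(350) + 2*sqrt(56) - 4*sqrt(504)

-30*sqrt(14)

2*sqrt(350) = 10*sqrt(14); 2*sqrt(56) = 4*sqrt(14); 4*sqrt(504) = 24*sqrt(14)
Combine: (-10 + 4 - 24)·sqrt(14) = -30*sqrt(14)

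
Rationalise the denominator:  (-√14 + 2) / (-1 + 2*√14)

Multiply numerator and denominator by -2*√14 - 1.
Denominator becomes -55; numerator becomes -3*√14 + 26.

(-26 + 3*√14)/55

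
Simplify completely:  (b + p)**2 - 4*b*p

Expanding gives b**2 - 2*b*p + p**2, a perfect square.

(b - p)**2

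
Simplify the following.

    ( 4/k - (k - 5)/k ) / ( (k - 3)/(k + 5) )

(-k^2 + 4*k + 45)/(k^2 - 3*k)

Numerator: 4/k - (k - 5)/k = (-k + 9)/k
Denominator: (k - 3)/(k + 5) = (k - 3)/(k + 5)
Divide: ((-k + 9)/k) · ((k + 5)/(k - 3)) = (-k^2 + 4*k + 45)/(k^2 - 3*k)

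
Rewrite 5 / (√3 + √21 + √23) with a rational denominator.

(-30*√161 + 5*√23 + 25*√21 + 205*√3)/251

Group as (√3 + √21) + √23; multiply by (√3 + √21) - √23, then rationalise the remaining surd.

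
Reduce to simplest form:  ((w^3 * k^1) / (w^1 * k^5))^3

w^6/k^12

Inside the bracket: w^2 * (k^-4)
Raise to the power 3: w^6 * (k^-12)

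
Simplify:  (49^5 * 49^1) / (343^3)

7^3

49^5 = 7^10; 49^1 = 7^2; 343^3 = 7^9
Combine exponents: 7^3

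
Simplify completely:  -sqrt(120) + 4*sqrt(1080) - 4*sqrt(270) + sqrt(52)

2*sqrt(13) + 10*sqrt(30)

sqrt(120) = 2*sqrt(30); 4*sqrt(1080) = 24*sqrt(30); 4*sqrt(270) = 12*sqrt(30); sqrt(52) = 2*sqrt(13)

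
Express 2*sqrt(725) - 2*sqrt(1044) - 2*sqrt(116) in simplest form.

-6*sqrt(29)

2*sqrt(725) = 10*sqrt(29); 2*sqrt(1044) = 12*sqrt(29); 2*sqrt(116) = 4*sqrt(29)
Combine: (10 - 12 - 4)·sqrt(29) = -6*sqrt(29)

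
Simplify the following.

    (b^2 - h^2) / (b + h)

b - h

Difference of squares: factor out (b + h).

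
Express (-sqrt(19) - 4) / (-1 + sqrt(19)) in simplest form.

Multiply numerator and denominator by -sqrt(19) - 1.
Denominator becomes -18; numerator becomes 5*sqrt(19) + 23.

(-23 - 5*sqrt(19))/18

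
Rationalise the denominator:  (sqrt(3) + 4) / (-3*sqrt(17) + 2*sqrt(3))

Multiply numerator and denominator by 2*sqrt(3) + 3*sqrt(17).
Denominator becomes -141; numerator becomes 6 + 8*sqrt(3) + 3*sqrt(51) + 12*sqrt(17).

(-12*sqrt(17) - 3*sqrt(51) - 8*sqrt(3) - 6)/141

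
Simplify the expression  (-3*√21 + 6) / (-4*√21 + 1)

(-21*√21 + 246)/335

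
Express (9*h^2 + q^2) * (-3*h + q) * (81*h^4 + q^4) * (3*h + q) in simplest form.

Pair the conjugate factors: (q+(3*h))(q-(3*h)) = -9*h^2 + q^2, then repeat with the next factor.

-6561*h^8 + q^8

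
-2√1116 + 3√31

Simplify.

-9*√31

2√1116 = 12*√31; 3√31 = 3*√31
Combine: (-12 + 3)·√31 = -9*√31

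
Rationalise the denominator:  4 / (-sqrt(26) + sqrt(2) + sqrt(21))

Group as (sqrt(2) + sqrt(21)) - sqrt(26); multiply by (sqrt(2) + sqrt(21)) + sqrt(26), then rationalise the remaining surd.

(12*sqrt(26) + 28*sqrt(21) + 180*sqrt(2) + 16*sqrt(273))/159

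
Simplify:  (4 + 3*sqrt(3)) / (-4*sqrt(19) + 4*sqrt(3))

(-3*sqrt(57) - 4*sqrt(19) - 9 - 4*sqrt(3))/64

Multiply numerator and denominator by 4*sqrt(3) + 4*sqrt(19).
Denominator becomes -256; numerator becomes 16*sqrt(3) + 36 + 16*sqrt(19) + 12*sqrt(57).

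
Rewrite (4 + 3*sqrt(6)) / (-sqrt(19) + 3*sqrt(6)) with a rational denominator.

(4*sqrt(19) + 12*sqrt(6) + 3*sqrt(114) + 54)/35

Multiply numerator and denominator by sqrt(19) + 3*sqrt(6).
Denominator becomes 35; numerator becomes 4*sqrt(19) + 12*sqrt(6) + 3*sqrt(114) + 54.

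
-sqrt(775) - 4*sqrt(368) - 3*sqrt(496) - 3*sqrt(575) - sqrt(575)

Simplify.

sqrt(775) = 5*sqrt(31); 4*sqrt(368) = 16*sqrt(23); 3*sqrt(496) = 12*sqrt(31); 3*sqrt(575) = 15*sqrt(23); sqrt(575) = 5*sqrt(23)

-36*sqrt(23) - 17*sqrt(31)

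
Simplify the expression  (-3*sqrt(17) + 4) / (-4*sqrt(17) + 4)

(-sqrt(17) + 47)/64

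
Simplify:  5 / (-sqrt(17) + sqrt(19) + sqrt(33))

Group as (sqrt(19) + sqrt(33)) - sqrt(17); multiply by (sqrt(19) + sqrt(33)) + sqrt(17), then rationalise the remaining surd.

(-175*sqrt(17) + 15*sqrt(33) + 155*sqrt(19) + 10*sqrt(10659))/1283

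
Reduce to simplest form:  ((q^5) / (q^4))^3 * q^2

q^5

Inside the bracket: q^1
Raise to the power 3: q^3
Multiply by q^2: add exponents.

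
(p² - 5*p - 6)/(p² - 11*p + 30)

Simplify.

Factor: p² - 5*p - 6 = (p + 1)·(p - 6);  p² - 11*p + 30 = (p - 6)·(p - 5)
Cancel the common factor (p - 6).

(p + 1)/(p - 5)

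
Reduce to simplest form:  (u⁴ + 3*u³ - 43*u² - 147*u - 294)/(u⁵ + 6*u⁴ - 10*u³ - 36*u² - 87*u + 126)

Factor: u⁴ + 3*u³ - 43*u² - 147*u - 294 = (u² + 3*u + 6)·(u - 7)·(u + 7);  u⁵ + 6*u⁴ - 10*u³ - 36*u² - 87*u + 126 = (u - 1)·(u - 3)·(u² + 3*u + 6)·(u + 7)
Cancel the common factors (u² + 3*u + 6), (u + 7).

(u - 7)/(u² - 4*u + 3)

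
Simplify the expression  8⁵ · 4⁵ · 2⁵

8⁵ = 2^15; 4⁵ = 2^10; 2⁵ = 2^5
Combine exponents: 2^30

2^30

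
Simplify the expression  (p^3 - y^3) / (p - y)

p^2 + p*y + y^2

p^3 - y^3 = (p - y)(p^2 + p*y + y^2).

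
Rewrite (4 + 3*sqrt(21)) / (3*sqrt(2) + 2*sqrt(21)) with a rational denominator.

Multiply numerator and denominator by -3*sqrt(2) + 2*sqrt(21).
Denominator becomes 66; numerator becomes -9*sqrt(42) - 12*sqrt(2) + 8*sqrt(21) + 126.

(-9*sqrt(42) - 12*sqrt(2) + 8*sqrt(21) + 126)/66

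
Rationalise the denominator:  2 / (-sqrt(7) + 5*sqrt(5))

(sqrt(7) + 5*sqrt(5))/59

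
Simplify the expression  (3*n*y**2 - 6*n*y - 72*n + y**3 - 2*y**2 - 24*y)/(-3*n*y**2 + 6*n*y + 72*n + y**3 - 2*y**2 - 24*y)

Factor: 3*n*y**2 - 6*n*y - 72*n + y**3 - 2*y**2 - 24*y = (y - 6)*(y + 4)*(3*n + y);  -3*n*y**2 + 6*n*y + 72*n + y**3 - 2*y**2 - 24*y = (y + 4)*(-3*n + y)*(y - 6)
Cancel the common factors (y - 6), (y + 4).

(3*n + y)/(-3*n + y)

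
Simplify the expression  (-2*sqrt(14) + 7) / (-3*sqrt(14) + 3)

(-5*sqrt(14) + 21)/39

Multiply numerator and denominator by 3 + 3*sqrt(14).
Denominator becomes -117; numerator becomes -63 + 15*sqrt(14).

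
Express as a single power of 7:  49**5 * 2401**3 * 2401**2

49**5 = 7**10; 2401**3 = 7**12; 2401**2 = 7**8
Combine exponents: 7**30

7**30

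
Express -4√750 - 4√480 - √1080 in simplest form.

-42*√30

4√750 = 20*√30; 4√480 = 16*√30; √1080 = 6*√30
Combine: (-20 - 16 - 6)·√30 = -42*√30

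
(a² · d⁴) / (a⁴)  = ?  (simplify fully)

Quotient: (a^-2) · d⁴

d⁴/a²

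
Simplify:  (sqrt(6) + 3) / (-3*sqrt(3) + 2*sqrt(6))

-3*sqrt(3) - 2*sqrt(6) - 3*sqrt(2) - 4

Multiply numerator and denominator by 2*sqrt(6) + 3*sqrt(3).
Denominator becomes -3; numerator becomes 12 + 9*sqrt(2) + 6*sqrt(6) + 9*sqrt(3).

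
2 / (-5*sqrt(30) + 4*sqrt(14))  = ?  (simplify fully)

(-5*sqrt(30) - 4*sqrt(14))/263

Multiply numerator and denominator by 4*sqrt(14) + 5*sqrt(30).
Denominator becomes -526; numerator becomes 8*sqrt(14) + 10*sqrt(30).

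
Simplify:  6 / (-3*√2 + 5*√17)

(18*√2 + 30*√17)/407

Multiply numerator and denominator by 3*√2 + 5*√17.
Denominator becomes 407; numerator becomes 18*√2 + 30*√17.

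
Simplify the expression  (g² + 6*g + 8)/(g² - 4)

(g + 4)/(g - 2)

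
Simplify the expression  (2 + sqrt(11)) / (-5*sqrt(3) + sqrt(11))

(-5*sqrt(33) - 10*sqrt(3) - 11 - 2*sqrt(11))/64

Multiply numerator and denominator by sqrt(11) + 5*sqrt(3).
Denominator becomes -64; numerator becomes 2*sqrt(11) + 11 + 10*sqrt(3) + 5*sqrt(33).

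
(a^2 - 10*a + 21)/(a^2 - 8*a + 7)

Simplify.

(a - 3)/(a - 1)

Factor: a^2 - 10*a + 21 = (a - 3)*(a - 7);  a^2 - 8*a + 7 = (a - 7)*(a - 1)
Cancel the common factor (a - 7).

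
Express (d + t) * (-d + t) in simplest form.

Pair the conjugate factors: (t+d)(t-d) = -d^2 + t^2.

-d^2 + t^2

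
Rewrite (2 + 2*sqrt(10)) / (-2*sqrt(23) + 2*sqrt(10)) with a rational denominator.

(-sqrt(230) - 10 - sqrt(23) - sqrt(10))/13

Multiply numerator and denominator by 2*sqrt(10) + 2*sqrt(23).
Denominator becomes -52; numerator becomes 4*sqrt(10) + 4*sqrt(23) + 40 + 4*sqrt(230).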